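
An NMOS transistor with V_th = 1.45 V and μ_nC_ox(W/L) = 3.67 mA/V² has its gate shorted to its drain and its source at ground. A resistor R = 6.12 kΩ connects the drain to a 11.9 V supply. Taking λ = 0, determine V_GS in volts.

With gate tied to drain, V_GS = V_DS ≥ V_GS − V_th, so the device is in saturation.
KCL at the drain: ½ k_n (V_GS − V_th)² = (V_DD − V_GS)/R.
Let x = V_GS − 1.45. Then 11.2 x² + x − 10.45 = 0, giving x = 0.921 V (positive root), so V_GS = 2.37 V.
I_D = (V_DD − V_GS)/R = (11.9 − 2.37) / 6.12 = 1.56 mA.

V_GS = 2.37 V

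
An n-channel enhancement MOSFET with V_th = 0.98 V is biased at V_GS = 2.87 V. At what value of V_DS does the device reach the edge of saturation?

The boundary between triode and saturation is V_DS = V_GS − V_th = V_ov.
V_ov = 2.87 − 0.98 = 1.89 V.

V_DS,sat = 1.89 V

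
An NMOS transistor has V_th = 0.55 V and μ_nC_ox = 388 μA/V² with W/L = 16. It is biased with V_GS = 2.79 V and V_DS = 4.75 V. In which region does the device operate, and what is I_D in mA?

Saturation; I_D = 15.6 mA

k_n = μ_nC_ox · (W/L) = 6.208 mA/V².
V_ov = V_GS − V_th = 2.79 − 0.55 = 2.24 V.
Since V_DS = 4.75 V ≥ V_ov = 2.24 V, the device is in saturation.
I_D = ½ k_n V_ov² = 0.5 × 6.208 × 2.24² = 15.6 mA.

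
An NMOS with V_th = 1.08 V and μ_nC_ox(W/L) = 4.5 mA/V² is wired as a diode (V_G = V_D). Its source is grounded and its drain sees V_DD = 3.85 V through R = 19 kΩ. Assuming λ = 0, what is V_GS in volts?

V_GS = 1.32 V

With gate tied to drain, V_GS = V_DS ≥ V_GS − V_th, so the device is in saturation.
KCL at the drain: ½ k_n (V_GS − V_th)² = (V_DD − V_GS)/R.
Let x = V_GS − 1.08. Then 42.8 x² + x − 2.77 = 0, giving x = 0.243 V (positive root), so V_GS = 1.32 V.
I_D = (V_DD − V_GS)/R = (3.85 − 1.32) / 19 = 0.133 mA.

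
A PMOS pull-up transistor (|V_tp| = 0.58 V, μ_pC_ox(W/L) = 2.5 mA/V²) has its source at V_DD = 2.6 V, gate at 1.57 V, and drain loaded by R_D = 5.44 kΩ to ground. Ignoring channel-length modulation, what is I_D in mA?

I_D = 0.253 mA

V_SG = V_DD − V_G = 2.6 − 1.57 = 1.03 V, so V_ov = 1.03 − 0.58 = 0.45 V.
Assume saturation: I_D = ½ k_p V_ov² = 0.5 × 2.5 × 0.45² = 0.253 mA, giving V_SD = V_DD − I_D R_D = 2.6 − 0.253 × 5.44 = 1.22 V.
V_SD = 1.22 V ≥ V_ov = 0.45 V, confirming saturation.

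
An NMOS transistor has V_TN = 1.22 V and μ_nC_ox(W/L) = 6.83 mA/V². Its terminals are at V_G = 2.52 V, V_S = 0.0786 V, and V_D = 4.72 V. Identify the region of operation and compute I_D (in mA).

Saturation; I_D = 5.09 mA

V_GS = V_G − V_S = 2.52 − 0.0786 = 2.44 V; V_DS = V_D − V_S = 4.72 − 0.0786 = 4.64 V.
V_ov = V_GS − V_TN = 2.44 − 1.22 = 1.22 V.
Since V_DS = 4.64 V ≥ V_ov = 1.22 V, the device is in saturation.
I_D = ½ k_n V_ov² = 0.5 × 6.83 × 1.22² = 5.09 mA.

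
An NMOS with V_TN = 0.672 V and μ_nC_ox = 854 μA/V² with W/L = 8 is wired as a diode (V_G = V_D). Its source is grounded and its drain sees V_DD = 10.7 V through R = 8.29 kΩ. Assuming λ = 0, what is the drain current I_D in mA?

With gate tied to drain, V_GS = V_DS ≥ V_GS − V_TN, so the device is in saturation.
k_n = μ_nC_ox · (W/L) = 6.832 mA/V².
KCL at the drain: ½ k_n (V_GS − V_TN)² = (V_DD − V_GS)/R.
Let x = V_GS − 0.672. Then 28.3 x² + x − 10.03 = 0, giving x = 0.578 V (positive root), so V_GS = 1.25 V.
I_D = (V_DD − V_GS)/R = (10.7 − 1.25) / 8.29 = 1.14 mA.

I_D = 1.14 mA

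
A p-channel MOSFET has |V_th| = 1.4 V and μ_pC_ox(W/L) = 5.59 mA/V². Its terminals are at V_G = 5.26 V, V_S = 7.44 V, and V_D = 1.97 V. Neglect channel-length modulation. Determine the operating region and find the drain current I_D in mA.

V_SG = V_S − V_G = 7.44 − 5.26 = 2.18 V; V_SD = V_S − V_D = 7.44 − 1.97 = 5.47 V.
V_ov = V_SG − |V_th| = 2.18 − 1.4 = 0.78 V.
Since V_SD = 5.47 V ≥ V_ov = 0.78 V, the device is in saturation.
I_D = ½ k_p V_ov² = 0.5 × 5.59 × 0.78² = 1.7 mA.

Saturation; I_D = 1.70 mA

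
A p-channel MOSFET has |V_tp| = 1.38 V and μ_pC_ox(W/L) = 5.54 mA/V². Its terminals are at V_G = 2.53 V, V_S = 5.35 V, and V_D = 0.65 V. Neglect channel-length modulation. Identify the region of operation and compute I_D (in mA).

Saturation; I_D = 5.74 mA

V_SG = V_S − V_G = 5.35 − 2.53 = 2.82 V; V_SD = V_S − V_D = 5.35 − 0.65 = 4.7 V.
V_ov = V_SG − |V_tp| = 2.82 − 1.38 = 1.44 V.
Since V_SD = 4.7 V ≥ V_ov = 1.44 V, the device is in saturation.
I_D = ½ k_p V_ov² = 0.5 × 5.54 × 1.44² = 5.74 mA.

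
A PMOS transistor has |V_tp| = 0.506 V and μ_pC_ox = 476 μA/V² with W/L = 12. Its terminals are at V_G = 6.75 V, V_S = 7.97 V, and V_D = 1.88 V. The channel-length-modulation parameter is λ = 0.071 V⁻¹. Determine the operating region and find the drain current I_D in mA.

V_SG = V_S − V_G = 7.97 − 6.75 = 1.22 V; V_SD = V_S − V_D = 7.97 − 1.88 = 6.09 V.
k_p = μ_pC_ox · (W/L) = 5.712 mA/V².
V_ov = V_SG − |V_tp| = 1.22 − 0.506 = 0.714 V.
Since V_SD = 6.09 V ≥ V_ov = 0.714 V, the device is in saturation.
I_D = ½ k_p V_ov² (1 + λ V_SD) = 0.5 × 5.712 × 0.714² × (1 + 0.071 × 6.09) = 2.09 mA.

Saturation; I_D = 2.09 mA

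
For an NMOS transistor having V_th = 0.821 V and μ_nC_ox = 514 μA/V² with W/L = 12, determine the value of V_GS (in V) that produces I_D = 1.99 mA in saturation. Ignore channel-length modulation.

k_n = μ_nC_ox · (W/L) = 6.168 mA/V².
In saturation I_D = ½ k_n (V_GS − V_th)², so V_GS − V_th = √(2 I_D / k_n) = √(2 × 1.99 / 6.168) = 0.803 V.
V_GS = 0.821 + 0.803 = 1.62 V.

V_GS = 1.62 V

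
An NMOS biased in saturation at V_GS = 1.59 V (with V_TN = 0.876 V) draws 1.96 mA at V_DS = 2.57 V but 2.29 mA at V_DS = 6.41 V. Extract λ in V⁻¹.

With V_GS fixed, I_D ∝ (1 + λ V_DS) in saturation, so I_D2/I_D1 = (1 + λ V_DS2)/(1 + λ V_DS1).
2.29/1.96 = 1.168 = (1 + 6.41 λ)/(1 + 2.57 λ).
Solving: λ (I_D1 V_DS2 − I_D2 V_DS1) = I_D2 − I_D1, so λ = (2.29 − 1.96) / (1.96 × 6.41 − 2.29 × 2.57) = 0.33 / 6.68 = 0.0494 V⁻¹.

λ = 0.0494 V⁻¹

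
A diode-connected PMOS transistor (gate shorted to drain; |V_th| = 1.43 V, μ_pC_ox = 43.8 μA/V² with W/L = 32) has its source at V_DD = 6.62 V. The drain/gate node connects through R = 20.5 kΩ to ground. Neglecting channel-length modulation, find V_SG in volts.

With gate tied to drain, V_SG = V_SD ≥ V_SG − |V_th|, so the device is in saturation.
k_p = μ_pC_ox · (W/L) = 1.402 mA/V².
KCL at the drain: ½ k_p (V_SG − |V_th|)² = (V_DD − V_SG)/R.
Let x = V_SG − 1.43. Then 14.4 x² + x − 5.19 = 0, giving x = 0.567 V (positive root), so V_SG = 2 V.
I_D = (V_DD − V_SG)/R = (6.62 − 2) / 20.5 = 0.225 mA.

V_SG = 2.00 V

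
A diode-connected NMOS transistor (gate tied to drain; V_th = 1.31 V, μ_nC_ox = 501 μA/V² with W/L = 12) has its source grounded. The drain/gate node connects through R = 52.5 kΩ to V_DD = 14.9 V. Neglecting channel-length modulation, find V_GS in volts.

With gate tied to drain, V_GS = V_DS ≥ V_GS − V_th, so the device is in saturation.
k_n = μ_nC_ox · (W/L) = 6.012 mA/V².
KCL at the drain: ½ k_n (V_GS − V_th)² = (V_DD − V_GS)/R.
Let x = V_GS − 1.31. Then 158 x² + x − 13.59 = 0, giving x = 0.29 V (positive root), so V_GS = 1.6 V.
I_D = (V_DD − V_GS)/R = (14.9 − 1.6) / 52.5 = 0.253 mA.

V_GS = 1.60 V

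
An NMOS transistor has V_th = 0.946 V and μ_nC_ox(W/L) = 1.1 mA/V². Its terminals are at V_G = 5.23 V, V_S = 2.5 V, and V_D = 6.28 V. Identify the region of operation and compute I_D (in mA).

V_GS = V_G − V_S = 5.23 − 2.5 = 2.73 V; V_DS = V_D − V_S = 6.28 − 2.5 = 3.78 V.
V_ov = V_GS − V_th = 2.73 − 0.946 = 1.78 V.
Since V_DS = 3.78 V ≥ V_ov = 1.78 V, the device is in saturation.
I_D = ½ k_n V_ov² = 0.5 × 1.1 × 1.78² = 1.75 mA.

Saturation; I_D = 1.75 mA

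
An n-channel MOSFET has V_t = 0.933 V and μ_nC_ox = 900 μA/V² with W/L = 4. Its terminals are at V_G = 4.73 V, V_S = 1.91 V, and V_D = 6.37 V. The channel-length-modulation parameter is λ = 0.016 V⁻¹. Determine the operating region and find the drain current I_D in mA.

Saturation; I_D = 6.87 mA

V_GS = V_G − V_S = 4.73 − 1.91 = 2.82 V; V_DS = V_D − V_S = 6.37 − 1.91 = 4.46 V.
k_n = μ_nC_ox · (W/L) = 3.6 mA/V².
V_ov = V_GS − V_t = 2.82 − 0.933 = 1.89 V.
Since V_DS = 4.46 V ≥ V_ov = 1.89 V, the device is in saturation.
I_D = ½ k_n V_ov² (1 + λ V_DS) = 0.5 × 3.6 × 1.89² × (1 + 0.016 × 4.46) = 6.87 mA.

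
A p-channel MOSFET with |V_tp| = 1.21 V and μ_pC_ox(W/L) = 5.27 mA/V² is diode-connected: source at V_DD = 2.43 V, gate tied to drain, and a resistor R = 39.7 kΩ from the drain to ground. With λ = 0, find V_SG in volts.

With gate tied to drain, V_SG = V_SD ≥ V_SG − |V_tp|, so the device is in saturation.
KCL at the drain: ½ k_p (V_SG − |V_tp|)² = (V_DD − V_SG)/R.
Let x = V_SG − 1.21. Then 105 x² + x − 1.22 = 0, giving x = 0.103 V (positive root), so V_SG = 1.31 V.
I_D = (V_DD − V_SG)/R = (2.43 − 1.31) / 39.7 = 0.0281 mA.

V_SG = 1.31 V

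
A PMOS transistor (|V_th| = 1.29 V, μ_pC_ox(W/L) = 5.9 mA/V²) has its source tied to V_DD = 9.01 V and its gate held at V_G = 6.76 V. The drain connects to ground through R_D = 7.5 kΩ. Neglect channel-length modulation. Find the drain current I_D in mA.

V_SG = V_DD − V_G = 9.01 − 6.76 = 2.25 V, so V_ov = 2.25 − 1.29 = 0.96 V.
Assume saturation: I_D = ½ k_p V_ov² = 0.5 × 5.9 × 0.96² = 2.72 mA, giving V_SD = V_DD − I_D R_D = 9.01 − 2.72 × 7.5 = -11.4 V.
But -11.4 V < V_ov = 0.96 V, so the device is actually in triode.
In triode I_D = k_p[V_ov V_SD − ½ V_SD²] and I_D = (V_DD − V_SD)/R_D. Equating: 22.1 V_SD² − 43.48 V_SD + 9.01 = 0, giving V_SD = 0.235 V (the root below V_ov).
I_D = (9.01 − 0.235) / 7.5 = 1.17 mA.

I_D = 1.17 mA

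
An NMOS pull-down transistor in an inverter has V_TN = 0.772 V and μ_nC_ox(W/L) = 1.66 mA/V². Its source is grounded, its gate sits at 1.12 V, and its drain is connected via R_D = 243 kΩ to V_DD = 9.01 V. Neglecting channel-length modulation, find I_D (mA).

V_GS = V_G = 1.12 V, so V_ov = 1.12 − 0.772 = 0.348 V.
Assume saturation: I_D = ½ k_n V_ov² = 0.5 × 1.66 × 0.348² = 0.101 mA, giving V_DS = V_DD − I_D R_D = 9.01 − 0.101 × 243 = -15.4 V.
But -15.4 V < V_ov = 0.348 V, so the device is actually in triode.
In triode I_D = k_n[V_ov V_DS − ½ V_DS²] and I_D = (V_DD − V_DS)/R_D. Equating: 202 V_DS² − 141.4 V_DS + 9.01 = 0, giving V_DS = 0.0709 V (the root below V_ov).
I_D = (9.01 − 0.0709) / 243 = 0.0368 mA.

I_D = 0.0368 mA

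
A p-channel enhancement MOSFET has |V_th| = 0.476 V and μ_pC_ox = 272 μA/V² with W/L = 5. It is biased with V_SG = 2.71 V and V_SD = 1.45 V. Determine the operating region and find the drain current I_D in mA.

k_p = μ_pC_ox · (W/L) = 1.36 mA/V².
V_ov = V_SG − |V_th| = 2.71 − 0.476 = 2.23 V.
Since V_SD = 1.45 V < V_ov = 2.23 V, the device is in the triode region.
I_D = k_p [V_ov · V_SD − ½ V_SD²] = 1.36 × [2.23 × 1.45 − 0.5 × 1.45²] = 2.98 mA.

Triode; I_D = 2.98 mA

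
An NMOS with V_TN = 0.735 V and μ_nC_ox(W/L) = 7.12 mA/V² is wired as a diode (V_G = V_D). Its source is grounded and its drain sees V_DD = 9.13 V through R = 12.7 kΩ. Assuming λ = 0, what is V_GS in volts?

With gate tied to drain, V_GS = V_DS ≥ V_GS − V_TN, so the device is in saturation.
KCL at the drain: ½ k_n (V_GS − V_TN)² = (V_DD − V_GS)/R.
Let x = V_GS − 0.735. Then 45.2 x² + x − 8.395 = 0, giving x = 0.42 V (positive root), so V_GS = 1.15 V.
I_D = (V_DD − V_GS)/R = (9.13 − 1.15) / 12.7 = 0.628 mA.

V_GS = 1.15 V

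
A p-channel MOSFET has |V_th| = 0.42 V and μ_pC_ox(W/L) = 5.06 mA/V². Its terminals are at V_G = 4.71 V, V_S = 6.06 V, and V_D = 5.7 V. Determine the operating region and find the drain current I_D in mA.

Triode; I_D = 1.37 mA

V_SG = V_S − V_G = 6.06 − 4.71 = 1.35 V; V_SD = V_S − V_D = 6.06 − 5.7 = 0.36 V.
V_ov = V_SG − |V_th| = 1.35 − 0.42 = 0.93 V.
Since V_SD = 0.36 V < V_ov = 0.93 V, the device is in the triode region.
I_D = k_p [V_ov · V_SD − ½ V_SD²] = 5.06 × [0.93 × 0.36 − 0.5 × 0.36²] = 1.37 mA.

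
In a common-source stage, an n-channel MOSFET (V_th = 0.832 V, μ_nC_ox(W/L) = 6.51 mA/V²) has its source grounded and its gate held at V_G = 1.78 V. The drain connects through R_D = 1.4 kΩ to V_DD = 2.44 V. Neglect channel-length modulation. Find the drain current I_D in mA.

V_GS = V_G = 1.78 V, so V_ov = 1.78 − 0.832 = 0.948 V.
Assume saturation: I_D = ½ k_n V_ov² = 0.5 × 6.51 × 0.948² = 2.93 mA, giving V_DS = V_DD − I_D R_D = 2.44 − 2.93 × 1.4 = -1.66 V.
But -1.66 V < V_ov = 0.948 V, so the device is actually in triode.
In triode I_D = k_n[V_ov V_DS − ½ V_DS²] and I_D = (V_DD − V_DS)/R_D. Equating: 4.56 V_DS² − 9.64 V_DS + 2.44 = 0, giving V_DS = 0.294 V (the root below V_ov).
I_D = (2.44 − 0.294) / 1.4 = 1.53 mA.

I_D = 1.53 mA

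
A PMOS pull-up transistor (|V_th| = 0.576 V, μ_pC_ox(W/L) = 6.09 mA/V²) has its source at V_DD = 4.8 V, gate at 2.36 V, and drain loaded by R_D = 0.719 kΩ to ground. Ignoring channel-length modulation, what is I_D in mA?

V_SG = V_DD − V_G = 4.8 − 2.36 = 2.44 V, so V_ov = 2.44 − 0.576 = 1.86 V.
Assume saturation: I_D = ½ k_p V_ov² = 0.5 × 6.09 × 1.86² = 10.6 mA, giving V_SD = V_DD − I_D R_D = 4.8 − 10.6 × 0.719 = -2.81 V.
But -2.81 V < V_ov = 1.86 V, so the device is actually in triode.
In triode I_D = k_p[V_ov V_SD − ½ V_SD²] and I_D = (V_DD − V_SD)/R_D. Equating: 2.19 V_SD² − 9.162 V_SD + 4.8 = 0, giving V_SD = 0.614 V (the root below V_ov).
I_D = (4.8 − 0.614) / 0.719 = 5.82 mA.

I_D = 5.82 mA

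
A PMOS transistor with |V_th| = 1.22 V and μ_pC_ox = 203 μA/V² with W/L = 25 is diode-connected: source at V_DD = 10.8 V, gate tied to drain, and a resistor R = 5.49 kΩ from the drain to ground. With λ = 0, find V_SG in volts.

With gate tied to drain, V_SG = V_SD ≥ V_SG − |V_th|, so the device is in saturation.
k_p = μ_pC_ox · (W/L) = 5.075 mA/V².
KCL at the drain: ½ k_p (V_SG − |V_th|)² = (V_DD − V_SG)/R.
Let x = V_SG − 1.22. Then 13.9 x² + x − 9.58 = 0, giving x = 0.794 V (positive root), so V_SG = 2.01 V.
I_D = (V_DD − V_SG)/R = (10.8 − 2.01) / 5.49 = 1.6 mA.

V_SG = 2.01 V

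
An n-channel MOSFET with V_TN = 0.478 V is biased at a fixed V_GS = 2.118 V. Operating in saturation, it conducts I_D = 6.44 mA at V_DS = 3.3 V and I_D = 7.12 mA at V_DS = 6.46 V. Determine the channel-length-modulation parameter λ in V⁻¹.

With V_GS fixed, I_D ∝ (1 + λ V_DS) in saturation, so I_D2/I_D1 = (1 + λ V_DS2)/(1 + λ V_DS1).
7.12/6.44 = 1.106 = (1 + 6.46 λ)/(1 + 3.3 λ).
Solving: λ (I_D1 V_DS2 − I_D2 V_DS1) = I_D2 − I_D1, so λ = (7.12 − 6.44) / (6.44 × 6.46 − 7.12 × 3.3) = 0.68 / 18.1 = 0.0376 V⁻¹.

λ = 0.0376 V⁻¹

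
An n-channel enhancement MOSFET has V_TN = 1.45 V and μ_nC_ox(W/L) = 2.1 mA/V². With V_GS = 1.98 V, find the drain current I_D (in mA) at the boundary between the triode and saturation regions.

At the boundary V_DS = V_ov = V_GS − V_TN = 1.98 − 1.45 = 0.53 V.
I_D = ½ k_n V_ov² = 0.5 × 2.1 × 0.53² = 0.295 mA.

I_D = 0.295 mA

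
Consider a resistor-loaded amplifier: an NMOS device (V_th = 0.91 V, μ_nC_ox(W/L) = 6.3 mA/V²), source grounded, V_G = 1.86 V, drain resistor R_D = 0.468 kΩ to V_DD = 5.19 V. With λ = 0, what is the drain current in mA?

V_GS = V_G = 1.86 V, so V_ov = 1.86 − 0.91 = 0.95 V.
Assume saturation: I_D = ½ k_n V_ov² = 0.5 × 6.3 × 0.95² = 2.84 mA, giving V_DS = V_DD − I_D R_D = 5.19 − 2.84 × 0.468 = 3.86 V.
V_DS = 3.86 V ≥ V_ov = 0.95 V, confirming saturation.

I_D = 2.84 mA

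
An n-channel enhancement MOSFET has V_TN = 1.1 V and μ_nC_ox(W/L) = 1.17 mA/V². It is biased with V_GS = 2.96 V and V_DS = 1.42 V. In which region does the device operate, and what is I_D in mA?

Triode; I_D = 1.91 mA

V_ov = V_GS − V_TN = 2.96 − 1.1 = 1.86 V.
Since V_DS = 1.42 V < V_ov = 1.86 V, the device is in the triode region.
I_D = k_n [V_ov · V_DS − ½ V_DS²] = 1.17 × [1.86 × 1.42 − 0.5 × 1.42²] = 1.91 mA.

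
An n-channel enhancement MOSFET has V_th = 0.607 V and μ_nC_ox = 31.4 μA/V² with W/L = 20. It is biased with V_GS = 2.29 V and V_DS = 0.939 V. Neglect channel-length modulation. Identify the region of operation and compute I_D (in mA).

Triode; I_D = 0.716 mA

k_n = μ_nC_ox · (W/L) = 0.628 mA/V².
V_ov = V_GS − V_th = 2.29 − 0.607 = 1.68 V.
Since V_DS = 0.939 V < V_ov = 1.68 V, the device is in the triode region.
I_D = k_n [V_ov · V_DS − ½ V_DS²] = 0.628 × [1.68 × 0.939 − 0.5 × 0.939²] = 0.716 mA.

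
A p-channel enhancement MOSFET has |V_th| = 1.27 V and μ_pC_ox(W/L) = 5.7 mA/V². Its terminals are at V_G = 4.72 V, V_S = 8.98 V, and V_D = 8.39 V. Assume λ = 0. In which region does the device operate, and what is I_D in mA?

V_SG = V_S − V_G = 8.98 − 4.72 = 4.26 V; V_SD = V_S − V_D = 8.98 − 8.39 = 0.59 V.
V_ov = V_SG − |V_th| = 4.26 − 1.27 = 2.99 V.
Since V_SD = 0.59 V < V_ov = 2.99 V, the device is in the triode region.
I_D = k_p [V_ov · V_SD − ½ V_SD²] = 5.7 × [2.99 × 0.59 − 0.5 × 0.59²] = 9.06 mA.

Triode; I_D = 9.06 mA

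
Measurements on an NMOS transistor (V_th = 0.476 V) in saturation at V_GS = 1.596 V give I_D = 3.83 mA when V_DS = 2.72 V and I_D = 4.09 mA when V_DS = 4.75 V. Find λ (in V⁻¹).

With V_GS fixed, I_D ∝ (1 + λ V_DS) in saturation, so I_D2/I_D1 = (1 + λ V_DS2)/(1 + λ V_DS1).
4.09/3.83 = 1.068 = (1 + 4.75 λ)/(1 + 2.72 λ).
Solving: λ (I_D1 V_DS2 − I_D2 V_DS1) = I_D2 − I_D1, so λ = (4.09 − 3.83) / (3.83 × 4.75 − 4.09 × 2.72) = 0.26 / 7.07 = 0.0368 V⁻¹.

λ = 0.0368 V⁻¹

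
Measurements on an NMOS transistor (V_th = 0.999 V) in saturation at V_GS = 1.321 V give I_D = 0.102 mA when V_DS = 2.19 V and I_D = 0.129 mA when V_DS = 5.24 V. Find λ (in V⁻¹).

With V_GS fixed, I_D ∝ (1 + λ V_DS) in saturation, so I_D2/I_D1 = (1 + λ V_DS2)/(1 + λ V_DS1).
0.129/0.102 = 1.265 = (1 + 5.24 λ)/(1 + 2.19 λ).
Solving: λ (I_D1 V_DS2 − I_D2 V_DS1) = I_D2 − I_D1, so λ = (0.129 − 0.102) / (0.102 × 5.24 − 0.129 × 2.19) = 0.027 / 0.252 = 0.107 V⁻¹.

λ = 0.107 V⁻¹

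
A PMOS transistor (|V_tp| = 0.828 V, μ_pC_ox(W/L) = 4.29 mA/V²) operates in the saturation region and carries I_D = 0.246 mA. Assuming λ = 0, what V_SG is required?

In saturation I_D = ½ k_p (V_SG − |V_tp|)², so V_SG − |V_tp| = √(2 I_D / k_p) = √(2 × 0.246 / 4.29) = 0.339 V.
V_SG = 0.828 + 0.339 = 1.17 V.

V_SG = 1.17 V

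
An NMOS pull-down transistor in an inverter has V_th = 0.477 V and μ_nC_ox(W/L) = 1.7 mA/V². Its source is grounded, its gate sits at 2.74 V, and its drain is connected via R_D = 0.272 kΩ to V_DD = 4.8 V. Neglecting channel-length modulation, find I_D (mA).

I_D = 4.35 mA

V_GS = V_G = 2.74 V, so V_ov = 2.74 − 0.477 = 2.26 V.
Assume saturation: I_D = ½ k_n V_ov² = 0.5 × 1.7 × 2.26² = 4.35 mA, giving V_DS = V_DD − I_D R_D = 4.8 − 4.35 × 0.272 = 3.62 V.
V_DS = 3.62 V ≥ V_ov = 2.26 V, confirming saturation.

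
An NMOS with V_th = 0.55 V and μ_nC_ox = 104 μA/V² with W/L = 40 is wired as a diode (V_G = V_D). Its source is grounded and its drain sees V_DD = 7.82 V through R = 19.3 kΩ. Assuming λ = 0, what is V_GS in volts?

V_GS = 0.963 V

With gate tied to drain, V_GS = V_DS ≥ V_GS − V_th, so the device is in saturation.
k_n = μ_nC_ox · (W/L) = 4.16 mA/V².
KCL at the drain: ½ k_n (V_GS − V_th)² = (V_DD − V_GS)/R.
Let x = V_GS − 0.55. Then 40.1 x² + x − 7.27 = 0, giving x = 0.413 V (positive root), so V_GS = 0.963 V.
I_D = (V_DD − V_GS)/R = (7.82 − 0.963) / 19.3 = 0.355 mA.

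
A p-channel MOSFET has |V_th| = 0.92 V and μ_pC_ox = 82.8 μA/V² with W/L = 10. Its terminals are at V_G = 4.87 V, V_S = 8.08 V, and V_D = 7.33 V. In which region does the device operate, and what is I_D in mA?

Triode; I_D = 1.19 mA

V_SG = V_S − V_G = 8.08 − 4.87 = 3.21 V; V_SD = V_S − V_D = 8.08 − 7.33 = 0.75 V.
k_p = μ_pC_ox · (W/L) = 0.828 mA/V².
V_ov = V_SG − |V_th| = 3.21 − 0.92 = 2.29 V.
Since V_SD = 0.75 V < V_ov = 2.29 V, the device is in the triode region.
I_D = k_p [V_ov · V_SD − ½ V_SD²] = 0.828 × [2.29 × 0.75 − 0.5 × 0.75²] = 1.19 mA.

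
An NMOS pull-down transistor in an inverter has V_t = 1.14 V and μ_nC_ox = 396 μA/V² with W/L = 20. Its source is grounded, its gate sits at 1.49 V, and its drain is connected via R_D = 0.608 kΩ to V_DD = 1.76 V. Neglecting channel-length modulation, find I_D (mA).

V_GS = V_G = 1.49 V, so V_ov = 1.49 − 1.14 = 0.35 V.
k_n = μ_nC_ox · (W/L) = 7.92 mA/V².
Assume saturation: I_D = ½ k_n V_ov² = 0.5 × 7.92 × 0.35² = 0.485 mA, giving V_DS = V_DD − I_D R_D = 1.76 − 0.485 × 0.608 = 1.47 V.
V_DS = 1.47 V ≥ V_ov = 0.35 V, confirming saturation.

I_D = 0.485 mA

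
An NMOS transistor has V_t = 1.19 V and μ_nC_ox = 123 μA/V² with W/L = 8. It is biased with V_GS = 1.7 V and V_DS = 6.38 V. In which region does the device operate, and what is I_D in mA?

Saturation; I_D = 0.128 mA

k_n = μ_nC_ox · (W/L) = 0.984 mA/V².
V_ov = V_GS − V_t = 1.7 − 1.19 = 0.51 V.
Since V_DS = 6.38 V ≥ V_ov = 0.51 V, the device is in saturation.
I_D = ½ k_n V_ov² = 0.5 × 0.984 × 0.51² = 0.128 mA.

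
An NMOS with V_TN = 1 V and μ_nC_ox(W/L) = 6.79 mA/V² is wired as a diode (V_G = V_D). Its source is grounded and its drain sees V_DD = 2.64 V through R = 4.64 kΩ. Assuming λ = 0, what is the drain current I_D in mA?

I_D = 0.290 mA

With gate tied to drain, V_GS = V_DS ≥ V_GS − V_TN, so the device is in saturation.
KCL at the drain: ½ k_n (V_GS − V_TN)² = (V_DD − V_GS)/R.
Let x = V_GS − 1. Then 15.8 x² + x − 1.64 = 0, giving x = 0.292 V (positive root), so V_GS = 1.29 V.
I_D = (V_DD − V_GS)/R = (2.64 − 1.29) / 4.64 = 0.29 mA.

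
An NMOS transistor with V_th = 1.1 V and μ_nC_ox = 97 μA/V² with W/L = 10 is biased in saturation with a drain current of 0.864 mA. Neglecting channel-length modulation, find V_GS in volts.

V_GS = 2.43 V

k_n = μ_nC_ox · (W/L) = 0.97 mA/V².
In saturation I_D = ½ k_n (V_GS − V_th)², so V_GS − V_th = √(2 I_D / k_n) = √(2 × 0.864 / 0.97) = 1.33 V.
V_GS = 1.1 + 1.33 = 2.43 V.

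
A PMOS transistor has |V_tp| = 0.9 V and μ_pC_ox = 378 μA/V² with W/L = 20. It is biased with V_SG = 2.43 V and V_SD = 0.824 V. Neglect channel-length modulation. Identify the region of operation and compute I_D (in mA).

Triode; I_D = 6.96 mA

k_p = μ_pC_ox · (W/L) = 7.56 mA/V².
V_ov = V_SG − |V_tp| = 2.43 − 0.9 = 1.53 V.
Since V_SD = 0.824 V < V_ov = 1.53 V, the device is in the triode region.
I_D = k_p [V_ov · V_SD − ½ V_SD²] = 7.56 × [1.53 × 0.824 − 0.5 × 0.824²] = 6.96 mA.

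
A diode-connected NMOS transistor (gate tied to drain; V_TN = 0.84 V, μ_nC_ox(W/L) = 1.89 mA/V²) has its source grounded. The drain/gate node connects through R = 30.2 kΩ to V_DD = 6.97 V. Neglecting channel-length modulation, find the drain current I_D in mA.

With gate tied to drain, V_GS = V_DS ≥ V_GS − V_TN, so the device is in saturation.
KCL at the drain: ½ k_n (V_GS − V_TN)² = (V_DD − V_GS)/R.
Let x = V_GS − 0.84. Then 28.5 x² + x − 6.13 = 0, giving x = 0.446 V (positive root), so V_GS = 1.29 V.
I_D = (V_DD − V_GS)/R = (6.97 − 1.29) / 30.2 = 0.188 mA.

I_D = 0.188 mA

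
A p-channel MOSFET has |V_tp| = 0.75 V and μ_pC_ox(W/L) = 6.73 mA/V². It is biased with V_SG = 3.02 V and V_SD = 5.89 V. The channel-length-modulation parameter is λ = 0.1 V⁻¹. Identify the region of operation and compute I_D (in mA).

Saturation; I_D = 27.6 mA

V_ov = V_SG − |V_tp| = 3.02 − 0.75 = 2.27 V.
Since V_SD = 5.89 V ≥ V_ov = 2.27 V, the device is in saturation.
I_D = ½ k_p V_ov² (1 + λ V_SD) = 0.5 × 6.73 × 2.27² × (1 + 0.1 × 5.89) = 27.6 mA.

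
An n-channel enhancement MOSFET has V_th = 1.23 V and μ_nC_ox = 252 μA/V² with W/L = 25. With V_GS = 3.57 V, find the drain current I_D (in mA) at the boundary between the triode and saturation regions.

At the boundary V_DS = V_ov = V_GS − V_th = 3.57 − 1.23 = 2.34 V.
k_n = μ_nC_ox · (W/L) = 6.3 mA/V².
I_D = ½ k_n V_ov² = 0.5 × 6.3 × 2.34² = 17.2 mA.

I_D = 17.2 mA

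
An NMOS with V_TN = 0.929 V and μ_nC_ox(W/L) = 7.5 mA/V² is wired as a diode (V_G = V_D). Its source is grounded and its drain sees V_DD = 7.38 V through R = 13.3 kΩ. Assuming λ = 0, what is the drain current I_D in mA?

With gate tied to drain, V_GS = V_DS ≥ V_GS − V_TN, so the device is in saturation.
KCL at the drain: ½ k_n (V_GS − V_TN)² = (V_DD − V_GS)/R.
Let x = V_GS − 0.929. Then 49.9 x² + x − 6.451 = 0, giving x = 0.35 V (positive root), so V_GS = 1.28 V.
I_D = (V_DD − V_GS)/R = (7.38 − 1.28) / 13.3 = 0.459 mA.

I_D = 0.459 mA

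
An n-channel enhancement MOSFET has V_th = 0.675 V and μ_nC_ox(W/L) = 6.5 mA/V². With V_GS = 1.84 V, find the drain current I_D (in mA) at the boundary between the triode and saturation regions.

I_D = 4.41 mA

At the boundary V_DS = V_ov = V_GS − V_th = 1.84 − 0.675 = 1.17 V.
I_D = ½ k_n V_ov² = 0.5 × 6.5 × 1.17² = 4.41 mA.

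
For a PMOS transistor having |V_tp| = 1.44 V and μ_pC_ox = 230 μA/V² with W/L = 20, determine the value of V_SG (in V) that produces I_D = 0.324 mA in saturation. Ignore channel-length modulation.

k_p = μ_pC_ox · (W/L) = 4.6 mA/V².
In saturation I_D = ½ k_p (V_SG − |V_tp|)², so V_SG − |V_tp| = √(2 I_D / k_p) = √(2 × 0.324 / 4.6) = 0.375 V.
V_SG = 1.44 + 0.375 = 1.82 V.

V_SG = 1.82 V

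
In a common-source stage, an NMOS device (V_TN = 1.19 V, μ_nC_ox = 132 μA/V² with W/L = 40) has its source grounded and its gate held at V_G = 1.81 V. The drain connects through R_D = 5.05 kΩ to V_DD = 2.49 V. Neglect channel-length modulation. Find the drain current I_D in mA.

I_D = 0.461 mA

V_GS = V_G = 1.81 V, so V_ov = 1.81 − 1.19 = 0.62 V.
k_n = μ_nC_ox · (W/L) = 5.28 mA/V².
Assume saturation: I_D = ½ k_n V_ov² = 0.5 × 5.28 × 0.62² = 1.01 mA, giving V_DS = V_DD − I_D R_D = 2.49 − 1.01 × 5.05 = -2.63 V.
But -2.63 V < V_ov = 0.62 V, so the device is actually in triode.
In triode I_D = k_n[V_ov V_DS − ½ V_DS²] and I_D = (V_DD − V_DS)/R_D. Equating: 13.3 V_DS² − 17.53 V_DS + 2.49 = 0, giving V_DS = 0.162 V (the root below V_ov).
I_D = (2.49 − 0.162) / 5.05 = 0.461 mA.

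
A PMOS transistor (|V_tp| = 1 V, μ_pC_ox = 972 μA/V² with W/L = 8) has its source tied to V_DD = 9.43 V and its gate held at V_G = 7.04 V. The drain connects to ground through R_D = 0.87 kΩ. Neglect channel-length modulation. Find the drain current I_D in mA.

I_D = 7.51 mA

V_SG = V_DD − V_G = 9.43 − 7.04 = 2.39 V, so V_ov = 2.39 − 1 = 1.39 V.
k_p = μ_pC_ox · (W/L) = 7.776 mA/V².
Assume saturation: I_D = ½ k_p V_ov² = 0.5 × 7.776 × 1.39² = 7.51 mA, giving V_SD = V_DD − I_D R_D = 9.43 − 7.51 × 0.87 = 2.89 V.
V_SD = 2.89 V ≥ V_ov = 1.39 V, confirming saturation.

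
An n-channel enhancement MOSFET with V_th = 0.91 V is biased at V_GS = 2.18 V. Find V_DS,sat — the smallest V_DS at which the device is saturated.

The boundary between triode and saturation is V_DS = V_GS − V_th = V_ov.
V_ov = 2.18 − 0.91 = 1.27 V.

V_DS,sat = 1.27 V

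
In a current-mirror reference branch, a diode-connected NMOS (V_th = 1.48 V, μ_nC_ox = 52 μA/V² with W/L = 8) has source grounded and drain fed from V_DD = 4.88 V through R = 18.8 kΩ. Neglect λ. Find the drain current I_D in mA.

I_D = 0.138 mA

With gate tied to drain, V_GS = V_DS ≥ V_GS − V_th, so the device is in saturation.
k_n = μ_nC_ox · (W/L) = 0.416 mA/V².
KCL at the drain: ½ k_n (V_GS − V_th)² = (V_DD − V_GS)/R.
Let x = V_GS − 1.48. Then 3.91 x² + x − 3.4 = 0, giving x = 0.813 V (positive root), so V_GS = 2.29 V.
I_D = (V_DD − V_GS)/R = (4.88 − 2.29) / 18.8 = 0.138 mA.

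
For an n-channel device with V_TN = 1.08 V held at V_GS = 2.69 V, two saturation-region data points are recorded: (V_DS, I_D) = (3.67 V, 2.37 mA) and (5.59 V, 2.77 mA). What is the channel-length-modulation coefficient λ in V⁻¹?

With V_GS fixed, I_D ∝ (1 + λ V_DS) in saturation, so I_D2/I_D1 = (1 + λ V_DS2)/(1 + λ V_DS1).
2.77/2.37 = 1.169 = (1 + 5.59 λ)/(1 + 3.67 λ).
Solving: λ (I_D1 V_DS2 − I_D2 V_DS1) = I_D2 − I_D1, so λ = (2.77 − 2.37) / (2.37 × 5.59 − 2.77 × 3.67) = 0.4 / 3.08 = 0.13 V⁻¹.

λ = 0.130 V⁻¹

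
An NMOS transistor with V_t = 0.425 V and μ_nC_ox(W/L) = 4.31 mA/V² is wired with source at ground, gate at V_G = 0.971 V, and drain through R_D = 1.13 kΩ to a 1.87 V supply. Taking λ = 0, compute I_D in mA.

V_GS = V_G = 0.971 V, so V_ov = 0.971 − 0.425 = 0.546 V.
Assume saturation: I_D = ½ k_n V_ov² = 0.5 × 4.31 × 0.546² = 0.642 mA, giving V_DS = V_DD − I_D R_D = 1.87 − 0.642 × 1.13 = 1.14 V.
V_DS = 1.14 V ≥ V_ov = 0.546 V, confirming saturation.

I_D = 0.642 mA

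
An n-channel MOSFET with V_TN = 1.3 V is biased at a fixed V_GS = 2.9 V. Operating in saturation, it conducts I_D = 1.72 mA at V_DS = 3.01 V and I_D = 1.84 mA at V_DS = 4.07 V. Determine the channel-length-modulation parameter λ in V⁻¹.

With V_GS fixed, I_D ∝ (1 + λ V_DS) in saturation, so I_D2/I_D1 = (1 + λ V_DS2)/(1 + λ V_DS1).
1.84/1.72 = 1.07 = (1 + 4.07 λ)/(1 + 3.01 λ).
Solving: λ (I_D1 V_DS2 − I_D2 V_DS1) = I_D2 − I_D1, so λ = (1.84 − 1.72) / (1.72 × 4.07 − 1.84 × 3.01) = 0.12 / 1.46 = 0.0821 V⁻¹.

λ = 0.0821 V⁻¹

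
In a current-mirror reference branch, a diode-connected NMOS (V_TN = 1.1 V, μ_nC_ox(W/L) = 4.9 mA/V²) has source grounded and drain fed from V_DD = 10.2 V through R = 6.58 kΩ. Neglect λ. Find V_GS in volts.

V_GS = 1.82 V

With gate tied to drain, V_GS = V_DS ≥ V_GS − V_TN, so the device is in saturation.
KCL at the drain: ½ k_n (V_GS − V_TN)² = (V_DD − V_GS)/R.
Let x = V_GS − 1.1. Then 16.1 x² + x − 9.1 = 0, giving x = 0.721 V (positive root), so V_GS = 1.82 V.
I_D = (V_DD − V_GS)/R = (10.2 − 1.82) / 6.58 = 1.27 mA.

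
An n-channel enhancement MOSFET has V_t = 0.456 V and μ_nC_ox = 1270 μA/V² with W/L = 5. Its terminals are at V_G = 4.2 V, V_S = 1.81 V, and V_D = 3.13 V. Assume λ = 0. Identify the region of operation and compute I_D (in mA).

V_GS = V_G − V_S = 4.2 − 1.81 = 2.39 V; V_DS = V_D − V_S = 3.13 − 1.81 = 1.32 V.
k_n = μ_nC_ox · (W/L) = 6.35 mA/V².
V_ov = V_GS − V_t = 2.39 − 0.456 = 1.93 V.
Since V_DS = 1.32 V < V_ov = 1.93 V, the device is in the triode region.
I_D = k_n [V_ov · V_DS − ½ V_DS²] = 6.35 × [1.93 × 1.32 − 0.5 × 1.32²] = 10.7 mA.

Triode; I_D = 10.7 mA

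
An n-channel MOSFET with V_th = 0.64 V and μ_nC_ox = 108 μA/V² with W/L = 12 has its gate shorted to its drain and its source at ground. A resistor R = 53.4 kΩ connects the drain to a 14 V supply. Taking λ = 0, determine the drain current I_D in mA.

I_D = 0.239 mA

With gate tied to drain, V_GS = V_DS ≥ V_GS − V_th, so the device is in saturation.
k_n = μ_nC_ox · (W/L) = 1.296 mA/V².
KCL at the drain: ½ k_n (V_GS − V_th)² = (V_DD − V_GS)/R.
Let x = V_GS − 0.64. Then 34.6 x² + x − 13.36 = 0, giving x = 0.607 V (positive root), so V_GS = 1.25 V.
I_D = (V_DD − V_GS)/R = (14 − 1.25) / 53.4 = 0.239 mA.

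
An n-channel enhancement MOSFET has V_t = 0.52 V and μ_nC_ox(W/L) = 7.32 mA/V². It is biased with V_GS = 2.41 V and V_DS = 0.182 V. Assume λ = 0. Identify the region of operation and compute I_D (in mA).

Triode; I_D = 2.40 mA

V_ov = V_GS − V_t = 2.41 − 0.52 = 1.89 V.
Since V_DS = 0.182 V < V_ov = 1.89 V, the device is in the triode region.
I_D = k_n [V_ov · V_DS − ½ V_DS²] = 7.32 × [1.89 × 0.182 − 0.5 × 0.182²] = 2.4 mA.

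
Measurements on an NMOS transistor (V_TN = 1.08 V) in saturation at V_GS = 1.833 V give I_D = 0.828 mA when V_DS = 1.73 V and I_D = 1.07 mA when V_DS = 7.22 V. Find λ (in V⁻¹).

With V_GS fixed, I_D ∝ (1 + λ V_DS) in saturation, so I_D2/I_D1 = (1 + λ V_DS2)/(1 + λ V_DS1).
1.07/0.828 = 1.292 = (1 + 7.22 λ)/(1 + 1.73 λ).
Solving: λ (I_D1 V_DS2 − I_D2 V_DS1) = I_D2 − I_D1, so λ = (1.07 − 0.828) / (0.828 × 7.22 − 1.07 × 1.73) = 0.242 / 4.13 = 0.0586 V⁻¹.

λ = 0.0586 V⁻¹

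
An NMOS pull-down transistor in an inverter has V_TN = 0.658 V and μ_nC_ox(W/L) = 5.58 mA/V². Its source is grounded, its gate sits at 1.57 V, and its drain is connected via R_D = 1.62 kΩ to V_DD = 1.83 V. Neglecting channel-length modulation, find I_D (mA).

I_D = 0.993 mA

V_GS = V_G = 1.57 V, so V_ov = 1.57 − 0.658 = 0.912 V.
Assume saturation: I_D = ½ k_n V_ov² = 0.5 × 5.58 × 0.912² = 2.32 mA, giving V_DS = V_DD − I_D R_D = 1.83 − 2.32 × 1.62 = -1.93 V.
But -1.93 V < V_ov = 0.912 V, so the device is actually in triode.
In triode I_D = k_n[V_ov V_DS − ½ V_DS²] and I_D = (V_DD − V_DS)/R_D. Equating: 4.52 V_DS² − 9.244 V_DS + 1.83 = 0, giving V_DS = 0.222 V (the root below V_ov).
I_D = (1.83 − 0.222) / 1.62 = 0.993 mA.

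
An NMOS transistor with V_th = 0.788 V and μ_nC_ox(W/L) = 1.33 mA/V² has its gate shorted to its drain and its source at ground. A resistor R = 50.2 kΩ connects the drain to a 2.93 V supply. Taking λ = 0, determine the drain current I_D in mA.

I_D = 0.0379 mA

With gate tied to drain, V_GS = V_DS ≥ V_GS − V_th, so the device is in saturation.
KCL at the drain: ½ k_n (V_GS − V_th)² = (V_DD − V_GS)/R.
Let x = V_GS − 0.788. Then 33.4 x² + x − 2.142 = 0, giving x = 0.239 V (positive root), so V_GS = 1.03 V.
I_D = (V_DD − V_GS)/R = (2.93 − 1.03) / 50.2 = 0.0379 mA.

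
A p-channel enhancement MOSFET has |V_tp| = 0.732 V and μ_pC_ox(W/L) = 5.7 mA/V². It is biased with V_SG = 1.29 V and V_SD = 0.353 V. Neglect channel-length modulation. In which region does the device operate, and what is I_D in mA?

V_ov = V_SG − |V_tp| = 1.29 − 0.732 = 0.558 V.
Since V_SD = 0.353 V < V_ov = 0.558 V, the device is in the triode region.
I_D = k_p [V_ov · V_SD − ½ V_SD²] = 5.7 × [0.558 × 0.353 − 0.5 × 0.353²] = 0.768 mA.

Triode; I_D = 0.768 mA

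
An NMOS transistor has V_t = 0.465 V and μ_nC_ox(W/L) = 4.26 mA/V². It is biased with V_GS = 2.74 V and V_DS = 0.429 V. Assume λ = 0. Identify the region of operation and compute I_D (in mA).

Triode; I_D = 3.77 mA

V_ov = V_GS − V_t = 2.74 − 0.465 = 2.28 V.
Since V_DS = 0.429 V < V_ov = 2.28 V, the device is in the triode region.
I_D = k_n [V_ov · V_DS − ½ V_DS²] = 4.26 × [2.28 × 0.429 − 0.5 × 0.429²] = 3.77 mA.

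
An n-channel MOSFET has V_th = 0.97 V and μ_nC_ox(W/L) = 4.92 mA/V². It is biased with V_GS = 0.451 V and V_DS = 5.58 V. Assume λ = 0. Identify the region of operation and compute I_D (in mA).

Cutoff; I_D = 0 mA

V_GS = 0.451 V < V_th = 0.97 V, so the transistor is in cutoff.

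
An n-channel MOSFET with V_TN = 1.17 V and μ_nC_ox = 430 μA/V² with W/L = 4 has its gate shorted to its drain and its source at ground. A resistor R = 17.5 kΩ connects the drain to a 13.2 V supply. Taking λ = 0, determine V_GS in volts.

With gate tied to drain, V_GS = V_DS ≥ V_GS − V_TN, so the device is in saturation.
k_n = μ_nC_ox · (W/L) = 1.72 mA/V².
KCL at the drain: ½ k_n (V_GS − V_TN)² = (V_DD − V_GS)/R.
Let x = V_GS − 1.17. Then 15 x² + x − 12.03 = 0, giving x = 0.861 V (positive root), so V_GS = 2.03 V.
I_D = (V_DD − V_GS)/R = (13.2 − 2.03) / 17.5 = 0.638 mA.

V_GS = 2.03 V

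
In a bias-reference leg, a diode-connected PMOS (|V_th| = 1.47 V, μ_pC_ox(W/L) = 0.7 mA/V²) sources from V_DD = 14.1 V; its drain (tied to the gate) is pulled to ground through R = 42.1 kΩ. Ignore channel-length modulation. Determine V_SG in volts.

V_SG = 2.36 V

With gate tied to drain, V_SG = V_SD ≥ V_SG − |V_th|, so the device is in saturation.
KCL at the drain: ½ k_p (V_SG − |V_th|)² = (V_DD − V_SG)/R.
Let x = V_SG − 1.47. Then 14.7 x² + x − 12.63 = 0, giving x = 0.893 V (positive root), so V_SG = 2.36 V.
I_D = (V_DD − V_SG)/R = (14.1 − 2.36) / 42.1 = 0.279 mA.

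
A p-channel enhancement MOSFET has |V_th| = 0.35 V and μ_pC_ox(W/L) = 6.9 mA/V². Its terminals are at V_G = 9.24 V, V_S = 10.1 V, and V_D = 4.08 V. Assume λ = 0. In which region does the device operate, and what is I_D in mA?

V_SG = V_S − V_G = 10.1 − 9.24 = 0.86 V; V_SD = V_S − V_D = 10.1 − 4.08 = 6.02 V.
V_ov = V_SG − |V_th| = 0.86 − 0.35 = 0.51 V.
Since V_SD = 6.02 V ≥ V_ov = 0.51 V, the device is in saturation.
I_D = ½ k_p V_ov² = 0.5 × 6.9 × 0.51² = 0.897 mA.

Saturation; I_D = 0.897 mA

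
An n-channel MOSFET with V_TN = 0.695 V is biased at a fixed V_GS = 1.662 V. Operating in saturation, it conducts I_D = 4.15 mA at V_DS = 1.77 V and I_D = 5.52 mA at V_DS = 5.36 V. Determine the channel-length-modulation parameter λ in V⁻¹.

With V_GS fixed, I_D ∝ (1 + λ V_DS) in saturation, so I_D2/I_D1 = (1 + λ V_DS2)/(1 + λ V_DS1).
5.52/4.15 = 1.33 = (1 + 5.36 λ)/(1 + 1.77 λ).
Solving: λ (I_D1 V_DS2 − I_D2 V_DS1) = I_D2 − I_D1, so λ = (5.52 − 4.15) / (4.15 × 5.36 − 5.52 × 1.77) = 1.37 / 12.5 = 0.11 V⁻¹.

λ = 0.110 V⁻¹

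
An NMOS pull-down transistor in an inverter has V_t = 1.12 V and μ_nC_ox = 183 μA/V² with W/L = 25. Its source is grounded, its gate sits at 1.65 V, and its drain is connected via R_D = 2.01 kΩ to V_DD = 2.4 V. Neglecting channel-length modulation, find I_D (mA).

V_GS = V_G = 1.65 V, so V_ov = 1.65 − 1.12 = 0.53 V.
k_n = μ_nC_ox · (W/L) = 4.575 mA/V².
Assume saturation: I_D = ½ k_n V_ov² = 0.5 × 4.575 × 0.53² = 0.643 mA, giving V_DS = V_DD − I_D R_D = 2.4 − 0.643 × 2.01 = 1.11 V.
V_DS = 1.11 V ≥ V_ov = 0.53 V, confirming saturation.

I_D = 0.643 mA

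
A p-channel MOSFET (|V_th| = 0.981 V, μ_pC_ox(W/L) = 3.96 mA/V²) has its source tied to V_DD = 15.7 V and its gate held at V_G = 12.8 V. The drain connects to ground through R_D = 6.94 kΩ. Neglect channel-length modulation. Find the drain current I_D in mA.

I_D = 2.22 mA

V_SG = V_DD − V_G = 15.7 − 12.8 = 2.9 V, so V_ov = 2.9 − 0.981 = 1.92 V.
Assume saturation: I_D = ½ k_p V_ov² = 0.5 × 3.96 × 1.92² = 7.29 mA, giving V_SD = V_DD − I_D R_D = 15.7 − 7.29 × 6.94 = -34.9 V.
But -34.9 V < V_ov = 1.92 V, so the device is actually in triode.
In triode I_D = k_p[V_ov V_SD − ½ V_SD²] and I_D = (V_DD − V_SD)/R_D. Equating: 13.7 V_SD² − 53.74 V_SD + 15.7 = 0, giving V_SD = 0.318 V (the root below V_ov).
I_D = (15.7 − 0.318) / 6.94 = 2.22 mA.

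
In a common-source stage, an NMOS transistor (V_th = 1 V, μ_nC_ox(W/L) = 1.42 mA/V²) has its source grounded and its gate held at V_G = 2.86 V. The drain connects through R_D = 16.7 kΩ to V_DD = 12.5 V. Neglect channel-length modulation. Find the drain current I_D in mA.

V_GS = V_G = 2.86 V, so V_ov = 2.86 − 1 = 1.86 V.
Assume saturation: I_D = ½ k_n V_ov² = 0.5 × 1.42 × 1.86² = 2.46 mA, giving V_DS = V_DD − I_D R_D = 12.5 − 2.46 × 16.7 = -28.5 V.
But -28.5 V < V_ov = 1.86 V, so the device is actually in triode.
In triode I_D = k_n[V_ov V_DS − ½ V_DS²] and I_D = (V_DD − V_DS)/R_D. Equating: 11.9 V_DS² − 45.11 V_DS + 12.5 = 0, giving V_DS = 0.301 V (the root below V_ov).
I_D = (12.5 − 0.301) / 16.7 = 0.73 mA.

I_D = 0.730 mA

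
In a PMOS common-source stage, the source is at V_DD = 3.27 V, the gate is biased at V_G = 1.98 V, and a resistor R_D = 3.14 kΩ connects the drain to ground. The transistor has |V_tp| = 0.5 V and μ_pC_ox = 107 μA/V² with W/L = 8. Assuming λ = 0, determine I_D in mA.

V_SG = V_DD − V_G = 3.27 − 1.98 = 1.29 V, so V_ov = 1.29 − 0.5 = 0.79 V.
k_p = μ_pC_ox · (W/L) = 0.856 mA/V².
Assume saturation: I_D = ½ k_p V_ov² = 0.5 × 0.856 × 0.79² = 0.267 mA, giving V_SD = V_DD − I_D R_D = 3.27 − 0.267 × 3.14 = 2.43 V.
V_SD = 2.43 V ≥ V_ov = 0.79 V, confirming saturation.

I_D = 0.267 mA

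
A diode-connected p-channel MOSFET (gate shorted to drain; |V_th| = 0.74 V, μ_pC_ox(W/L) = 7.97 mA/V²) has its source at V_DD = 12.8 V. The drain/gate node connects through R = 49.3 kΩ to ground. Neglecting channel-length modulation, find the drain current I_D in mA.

With gate tied to drain, V_SG = V_SD ≥ V_SG − |V_th|, so the device is in saturation.
KCL at the drain: ½ k_p (V_SG − |V_th|)² = (V_DD − V_SG)/R.
Let x = V_SG − 0.74. Then 196 x² + x − 12.06 = 0, giving x = 0.245 V (positive root), so V_SG = 0.985 V.
I_D = (V_DD − V_SG)/R = (12.8 − 0.985) / 49.3 = 0.24 mA.

I_D = 0.240 mA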